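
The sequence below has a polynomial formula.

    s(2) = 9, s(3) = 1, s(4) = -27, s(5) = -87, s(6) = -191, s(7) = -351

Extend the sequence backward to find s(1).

-8, -28, -60, -104, -160
-20, -32, -44, -56
-12, -12, -12
The third differences are constant at -12.
Work back: -20 + 12 = -8;  -8 + 8 = 0;  9 + 0 = 9

9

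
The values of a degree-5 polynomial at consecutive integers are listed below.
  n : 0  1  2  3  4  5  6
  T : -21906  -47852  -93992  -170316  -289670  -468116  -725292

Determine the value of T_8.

-1574426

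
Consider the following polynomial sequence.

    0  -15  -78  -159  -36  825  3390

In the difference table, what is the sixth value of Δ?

2565

D1: -15, -63, -81, 123, 861, 2565
D2: -48, -18, 204, 738, 1704
D3: 30, 222, 534, 966
D4: 192, 312, 432
D5: 120, 120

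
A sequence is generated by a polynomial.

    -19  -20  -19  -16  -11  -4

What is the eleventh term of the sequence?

61

Δ: -1, 1, 3, 5, 7
Δ²: 2, 2, 2, 2
Second differences constant at 2.
7 + 2 = 9;  -4 + 9 = 5
9 + 2 = 11;  5 + 11 = 16
11 + 2 = 13;  16 + 13 = 29
13 + 2 = 15;  29 + 15 = 44
15 + 2 = 17;  44 + 17 = 61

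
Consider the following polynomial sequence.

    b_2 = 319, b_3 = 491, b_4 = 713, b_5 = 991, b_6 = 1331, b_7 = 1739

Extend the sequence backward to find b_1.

191

First differences: 172  222  278  340  408
Second differences: 50  56  62  68
Third differences: 6  6  6
The third differences are constant at 6.
Work back: 50 − 6 = 44;  172 − 44 = 128;  319 − 128 = 191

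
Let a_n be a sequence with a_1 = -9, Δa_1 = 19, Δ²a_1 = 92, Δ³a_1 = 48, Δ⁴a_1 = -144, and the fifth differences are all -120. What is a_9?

Build the table forward from the leading diagonal:
D5: -120, -120, -120, -120, -120, -120, -120, -120, -120
D4: -144, -264, -384, -504, -624, -744, -864, -984, -1104
D3: 48, -96, -360, -744, -1248, -1872, -2616, -3480, -4464
D2: 92, 140, 44, -316, -1060, -2308, -4180, -6796, -10276
D1: 19, 111, 251, 295, -21, -1081, -3389, -7569, -14365
a: -9, 10, 121, 372, 667, 646, -435, -3824, -11393

-11393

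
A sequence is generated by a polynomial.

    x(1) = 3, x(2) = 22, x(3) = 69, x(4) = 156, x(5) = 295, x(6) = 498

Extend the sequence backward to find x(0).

Δ: 19  47  87  139  203
Δ²: 28  40  52  64
Δ³: 12  12  12
The third differences are constant at 12.
Work back: 28 − 12 = 16;  19 − 16 = 3;  3 − 3 = 0

0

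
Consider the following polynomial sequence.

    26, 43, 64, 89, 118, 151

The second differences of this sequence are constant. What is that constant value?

4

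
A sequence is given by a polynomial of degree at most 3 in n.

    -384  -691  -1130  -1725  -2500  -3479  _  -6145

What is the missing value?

Using the first 6 terms:
D1: -307  -439  -595  -775  -979
D2: -132  -156  -180  -204
D3: -24  -24  -24
Constant third difference = -24.
Extend forward: -204 − 24 = -228;  -979 − 228 = -1207;  -3479 − 1207 = -4686

-4686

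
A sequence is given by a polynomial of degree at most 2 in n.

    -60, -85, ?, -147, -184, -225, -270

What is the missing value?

-114

Using the last 4 terms:
First differences: -37, -41, -45
Second differences: -4, -4
Constant second difference = -4.
Extend backward: -37 + 4 = -33;  -147 + 33 = -114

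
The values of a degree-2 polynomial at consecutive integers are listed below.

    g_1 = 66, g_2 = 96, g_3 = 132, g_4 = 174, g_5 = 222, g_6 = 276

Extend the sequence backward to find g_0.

42

30  36  42  48  54
6  6  6  6
The second differences are constant at 6.
Work back: 30 − 6 = 24;  66 − 24 = 42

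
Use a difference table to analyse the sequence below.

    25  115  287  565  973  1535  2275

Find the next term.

3217

First differences: 90  172  278  408  562  740
Second differences: 82  106  130  154  178
Third differences: 24  24  24  24
Constant third difference = 24, so extend:
178 + 24 = 202;  740 + 202 = 942;  2275 + 942 = 3217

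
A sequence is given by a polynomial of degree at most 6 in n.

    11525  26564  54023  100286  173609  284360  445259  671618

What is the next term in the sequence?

981581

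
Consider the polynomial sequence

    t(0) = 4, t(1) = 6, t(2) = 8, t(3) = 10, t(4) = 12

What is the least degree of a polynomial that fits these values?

First differences: 2, 2, 2, 2
The first differences are constant, so the polynomial has degree 1.

1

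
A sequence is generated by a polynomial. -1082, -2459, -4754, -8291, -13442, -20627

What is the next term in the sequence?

First differences: -1377, -2295, -3537, -5151, -7185
Second differences: -918, -1242, -1614, -2034
Third differences: -324, -372, -420
Fourth differences: -48, -48
Constant fourth difference = -48, so extend:
-420 − 48 = -468;  -2034 − 468 = -2502;  -7185 − 2502 = -9687;  -20627 − 9687 = -30314

-30314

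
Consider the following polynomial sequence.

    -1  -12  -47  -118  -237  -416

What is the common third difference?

Δ: -11, -35, -71, -119, -179
Δ²: -24, -36, -48, -60
Δ³: -12, -12, -12

-12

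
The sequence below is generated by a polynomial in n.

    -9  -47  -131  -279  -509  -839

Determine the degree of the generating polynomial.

3

D1: -38, -84, -148, -230, -330
D2: -46, -64, -82, -100
D3: -18, -18, -18
The third differences are constant, so the polynomial has degree 3.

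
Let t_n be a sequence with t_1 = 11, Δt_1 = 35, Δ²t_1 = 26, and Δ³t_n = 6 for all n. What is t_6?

Build the table forward from the leading diagonal:
D3: 6, 6, 6, 6, 6, 6
D2: 26, 32, 38, 44, 50, 56
D1: 35, 61, 93, 131, 175, 225
t: 11, 46, 107, 200, 331, 506

506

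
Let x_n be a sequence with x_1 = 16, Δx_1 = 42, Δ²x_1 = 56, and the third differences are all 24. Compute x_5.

616

Build the table forward from the leading diagonal:
Third differences: 24  24  24  24  24
Second differences: 56  80  104  128  152
First differences: 42  98  178  282  410
x: 16  58  156  334  616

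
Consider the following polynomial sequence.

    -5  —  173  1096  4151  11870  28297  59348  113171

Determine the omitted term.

Using the last 7 terms:
First differences: 923  3055  7719  16427  31051  53823
Second differences: 2132  4664  8708  14624  22772
Third differences: 2532  4044  5916  8148
Fourth differences: 1512  1872  2232
Fifth differences: 360  360
Constant fifth difference = 360.
Extend backward: 1512 − 360 = 1152;  2532 − 1152 = 1380;  2132 − 1380 = 752;  923 − 752 = 171;  173 − 171 = 2

2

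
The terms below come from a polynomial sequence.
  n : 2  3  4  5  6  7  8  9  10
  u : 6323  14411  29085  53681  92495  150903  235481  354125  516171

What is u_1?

D1: 8088, 14674, 24596, 38814, 58408, 84578, 118644, 162046
D2: 6586, 9922, 14218, 19594, 26170, 34066, 43402
D3: 3336, 4296, 5376, 6576, 7896, 9336
D4: 960, 1080, 1200, 1320, 1440
D5: 120, 120, 120, 120
The fifth differences are constant at 120.
Work back: 960 − 120 = 840;  3336 − 840 = 2496;  6586 − 2496 = 4090;  8088 − 4090 = 3998;  6323 − 3998 = 2325

2325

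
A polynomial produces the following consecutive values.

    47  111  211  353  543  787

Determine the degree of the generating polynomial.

Δ: 64, 100, 142, 190, 244
Δ²: 36, 42, 48, 54
Δ³: 6, 6, 6
The third differences are constant, so the polynomial has degree 3.

3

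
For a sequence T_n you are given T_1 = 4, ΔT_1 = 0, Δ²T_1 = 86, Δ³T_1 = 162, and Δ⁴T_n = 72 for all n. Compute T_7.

5614

Build the table forward from the leading diagonal:
D4: 72, 72, 72, 72, 72, 72, 72
D3: 162, 234, 306, 378, 450, 522, 594
D2: 86, 248, 482, 788, 1166, 1616, 2138
D1: 0, 86, 334, 816, 1604, 2770, 4386
T: 4, 4, 90, 424, 1240, 2844, 5614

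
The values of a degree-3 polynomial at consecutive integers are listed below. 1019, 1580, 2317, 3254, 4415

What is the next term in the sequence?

Δ: 561 , 737 , 937 , 1161
Δ²: 176 , 200 , 224
Δ³: 24 , 24
Third differences constant at 24.
224 + 24 = 248;  1161 + 248 = 1409;  4415 + 1409 = 5824

5824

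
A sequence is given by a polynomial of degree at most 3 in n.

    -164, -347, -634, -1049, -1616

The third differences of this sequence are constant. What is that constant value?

First differences: -183, -287, -415, -567
Second differences: -104, -128, -152
Third differences: -24, -24

-24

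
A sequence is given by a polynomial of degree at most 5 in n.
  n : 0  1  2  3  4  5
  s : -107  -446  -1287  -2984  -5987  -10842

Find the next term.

D1: -339, -841, -1697, -3003, -4855
D2: -502, -856, -1306, -1852
D3: -354, -450, -546
D4: -96, -96
Constant fourth difference = -96, so extend:
-546 − 96 = -642;  -1852 − 642 = -2494;  -4855 − 2494 = -7349;  -10842 − 7349 = -18191

-18191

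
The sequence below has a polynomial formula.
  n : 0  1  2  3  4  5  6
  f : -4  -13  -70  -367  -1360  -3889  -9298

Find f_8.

D1: -9  -57  -297  -993  -2529  -5409
D2: -48  -240  -696  -1536  -2880
D3: -192  -456  -840  -1344
D4: -264  -384  -504
D5: -120  -120
Fifth differences constant at -120.
-504 − 120 = -624;  -1344 − 624 = -1968;  -2880 − 1968 = -4848;  -5409 − 4848 = -10257;  -9298 − 10257 = -19555
-624 − 120 = -744;  -1968 − 744 = -2712;  -4848 − 2712 = -7560;  -10257 − 7560 = -17817;  -19555 − 17817 = -37372

-37372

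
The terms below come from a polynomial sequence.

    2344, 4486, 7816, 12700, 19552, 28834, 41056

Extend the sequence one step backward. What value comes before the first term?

1072

2142  3330  4884  6852  9282  12222
1188  1554  1968  2430  2940
366  414  462  510
48  48  48
The fourth differences are constant at 48.
Work back: 366 − 48 = 318;  1188 − 318 = 870;  2142 − 870 = 1272;  2344 − 1272 = 1072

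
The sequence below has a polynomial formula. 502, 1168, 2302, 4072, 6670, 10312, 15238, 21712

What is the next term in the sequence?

30022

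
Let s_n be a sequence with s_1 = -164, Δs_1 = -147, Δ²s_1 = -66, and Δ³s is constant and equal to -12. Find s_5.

-1196

Build the table forward from the leading diagonal:
Δ³: -12  -12  -12  -12  -12
Δ²: -66  -78  -90  -102  -114
Δ: -147  -213  -291  -381  -483
s: -164  -311  -524  -815  -1196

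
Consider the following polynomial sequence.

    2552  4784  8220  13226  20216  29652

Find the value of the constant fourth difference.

48

D1: 2232, 3436, 5006, 6990, 9436
D2: 1204, 1570, 1984, 2446
D3: 366, 414, 462
D4: 48, 48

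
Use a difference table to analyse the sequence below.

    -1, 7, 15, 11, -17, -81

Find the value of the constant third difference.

First differences: 8, 8, -4, -28, -64
Second differences: 0, -12, -24, -36
Third differences: -12, -12, -12

-12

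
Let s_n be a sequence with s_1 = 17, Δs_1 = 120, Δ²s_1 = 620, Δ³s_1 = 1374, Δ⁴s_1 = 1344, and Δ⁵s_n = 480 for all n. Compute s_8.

Build the table forward from the leading diagonal:
D5: 480, 480, 480, 480, 480, 480, 480, 480
D4: 1344, 1824, 2304, 2784, 3264, 3744, 4224, 4704
D3: 1374, 2718, 4542, 6846, 9630, 12894, 16638, 20862
D2: 620, 1994, 4712, 9254, 16100, 25730, 38624, 55262
D1: 120, 740, 2734, 7446, 16700, 32800, 58530, 97154
s: 17, 137, 877, 3611, 11057, 27757, 60557, 119087

119087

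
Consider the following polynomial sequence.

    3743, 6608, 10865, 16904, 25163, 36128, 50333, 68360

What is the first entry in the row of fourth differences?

Δ: 2865, 4257, 6039, 8259, 10965, 14205, 18027
Δ²: 1392, 1782, 2220, 2706, 3240, 3822
Δ³: 390, 438, 486, 534, 582
Δ⁴: 48, 48, 48, 48

48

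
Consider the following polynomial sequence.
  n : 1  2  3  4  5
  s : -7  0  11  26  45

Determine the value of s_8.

7 , 11 , 15 , 19
4 , 4 , 4
The second differences are constant (4).
19 + 4 = 23;  45 + 23 = 68
23 + 4 = 27;  68 + 27 = 95
27 + 4 = 31;  95 + 31 = 126

126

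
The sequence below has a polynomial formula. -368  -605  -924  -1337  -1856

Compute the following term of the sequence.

-2493

Δ: -237 , -319 , -413 , -519
Δ²: -82 , -94 , -106
Δ³: -12 , -12
Third differences constant at -12.
-106 − 12 = -118;  -519 − 118 = -637;  -1856 − 637 = -2493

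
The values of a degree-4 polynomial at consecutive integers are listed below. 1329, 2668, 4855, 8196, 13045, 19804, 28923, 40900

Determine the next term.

D1: 1339 , 2187 , 3341 , 4849 , 6759 , 9119 , 11977
D2: 848 , 1154 , 1508 , 1910 , 2360 , 2858
D3: 306 , 354 , 402 , 450 , 498
D4: 48 , 48 , 48 , 48
The fourth differences are constant (48).
498 + 48 = 546;  2858 + 546 = 3404;  11977 + 3404 = 15381;  40900 + 15381 = 56281

56281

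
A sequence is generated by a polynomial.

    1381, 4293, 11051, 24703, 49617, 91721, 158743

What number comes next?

2912, 6758, 13652, 24914, 42104, 67022
3846, 6894, 11262, 17190, 24918
3048, 4368, 5928, 7728
1320, 1560, 1800
240, 240
The fifth differences are constant (240).
1800 + 240 = 2040;  7728 + 2040 = 9768;  24918 + 9768 = 34686;  67022 + 34686 = 101708;  158743 + 101708 = 260451

260451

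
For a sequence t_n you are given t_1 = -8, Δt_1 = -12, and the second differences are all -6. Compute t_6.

-128

Build the table forward from the leading diagonal:
Second differences: -6  -6  -6  -6  -6  -6
First differences: -12  -18  -24  -30  -36  -42
t: -8  -20  -38  -62  -92  -128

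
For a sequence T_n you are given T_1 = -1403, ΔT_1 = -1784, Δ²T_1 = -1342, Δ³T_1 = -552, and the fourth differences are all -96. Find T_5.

-18895

Build the table forward from the leading diagonal:
Fourth differences: -96  -96  -96  -96  -96
Third differences: -552  -648  -744  -840  -936
Second differences: -1342  -1894  -2542  -3286  -4126
First differences: -1784  -3126  -5020  -7562  -10848
T: -1403  -3187  -6313  -11333  -18895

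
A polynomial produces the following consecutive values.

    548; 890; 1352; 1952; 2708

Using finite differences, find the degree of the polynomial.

342, 462, 600, 756
120, 138, 156
18, 18
The third differences are constant, so the polynomial has degree 3.

3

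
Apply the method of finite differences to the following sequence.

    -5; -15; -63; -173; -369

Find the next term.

-675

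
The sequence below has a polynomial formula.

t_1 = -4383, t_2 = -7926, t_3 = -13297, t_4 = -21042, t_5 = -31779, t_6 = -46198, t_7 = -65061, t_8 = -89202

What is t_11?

-3543, -5371, -7745, -10737, -14419, -18863, -24141
-1828, -2374, -2992, -3682, -4444, -5278
-546, -618, -690, -762, -834
-72, -72, -72, -72
Constant fourth difference = -72, so extend:
-834 − 72 = -906;  -5278 − 906 = -6184;  -24141 − 6184 = -30325;  -89202 − 30325 = -119527
-906 − 72 = -978;  -6184 − 978 = -7162;  -30325 − 7162 = -37487;  -119527 − 37487 = -157014
-978 − 72 = -1050;  -7162 − 1050 = -8212;  -37487 − 8212 = -45699;  -157014 − 45699 = -202713

-202713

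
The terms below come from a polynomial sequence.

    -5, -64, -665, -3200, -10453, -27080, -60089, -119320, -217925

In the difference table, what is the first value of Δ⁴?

-1392

Δ: -59, -601, -2535, -7253, -16627, -33009, -59231, -98605
Δ²: -542, -1934, -4718, -9374, -16382, -26222, -39374
Δ³: -1392, -2784, -4656, -7008, -9840, -13152
Δ⁴: -1392, -1872, -2352, -2832, -3312
Δ⁵: -480, -480, -480, -480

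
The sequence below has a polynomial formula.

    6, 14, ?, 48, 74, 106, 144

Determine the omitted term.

28

Using the last 4 terms:
First differences: 26  32  38
Second differences: 6  6
Constant second difference = 6.
Extend backward: 26 − 6 = 20;  48 − 20 = 28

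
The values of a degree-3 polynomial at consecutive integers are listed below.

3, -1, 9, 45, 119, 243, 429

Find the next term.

689

First differences: -4 , 10 , 36 , 74 , 124 , 186
Second differences: 14 , 26 , 38 , 50 , 62
Third differences: 12 , 12 , 12 , 12
The third differences are constant (12).
62 + 12 = 74;  186 + 74 = 260;  429 + 260 = 689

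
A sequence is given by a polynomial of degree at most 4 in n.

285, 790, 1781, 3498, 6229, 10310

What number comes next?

505, 991, 1717, 2731, 4081
486, 726, 1014, 1350
240, 288, 336
48, 48
Constant fourth difference = 48, so extend:
336 + 48 = 384;  1350 + 384 = 1734;  4081 + 1734 = 5815;  10310 + 5815 = 16125

16125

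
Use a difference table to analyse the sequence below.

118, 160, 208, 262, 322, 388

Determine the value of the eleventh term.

808

First differences: 42 , 48 , 54 , 60 , 66
Second differences: 6 , 6 , 6 , 6
The second differences are constant (6).
66 + 6 = 72;  388 + 72 = 460
72 + 6 = 78;  460 + 78 = 538
78 + 6 = 84;  538 + 84 = 622
84 + 6 = 90;  622 + 90 = 712
90 + 6 = 96;  712 + 96 = 808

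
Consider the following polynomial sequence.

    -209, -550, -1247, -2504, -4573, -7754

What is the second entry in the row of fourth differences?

-48

First differences: -341, -697, -1257, -2069, -3181
Second differences: -356, -560, -812, -1112
Third differences: -204, -252, -300
Fourth differences: -48, -48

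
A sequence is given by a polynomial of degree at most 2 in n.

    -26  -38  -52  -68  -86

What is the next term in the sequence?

First differences: -12, -14, -16, -18
Second differences: -2, -2, -2
Constant second difference = -2, so extend:
-18 − 2 = -20;  -86 − 20 = -106

-106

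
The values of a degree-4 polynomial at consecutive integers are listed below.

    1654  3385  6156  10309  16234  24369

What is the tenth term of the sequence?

First differences: 1731, 2771, 4153, 5925, 8135
Second differences: 1040, 1382, 1772, 2210
Third differences: 342, 390, 438
Fourth differences: 48, 48
Constant fourth difference = 48, so extend:
438 + 48 = 486;  2210 + 486 = 2696;  8135 + 2696 = 10831;  24369 + 10831 = 35200
486 + 48 = 534;  2696 + 534 = 3230;  10831 + 3230 = 14061;  35200 + 14061 = 49261
534 + 48 = 582;  3230 + 582 = 3812;  14061 + 3812 = 17873;  49261 + 17873 = 67134
582 + 48 = 630;  3812 + 630 = 4442;  17873 + 4442 = 22315;  67134 + 22315 = 89449

89449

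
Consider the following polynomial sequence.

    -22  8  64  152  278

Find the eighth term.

944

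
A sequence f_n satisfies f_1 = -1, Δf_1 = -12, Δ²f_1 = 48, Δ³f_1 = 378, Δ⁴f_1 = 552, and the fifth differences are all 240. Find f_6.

7199

Build the table forward from the leading diagonal:
D5: 240, 240, 240, 240, 240, 240
D4: 552, 792, 1032, 1272, 1512, 1752
D3: 378, 930, 1722, 2754, 4026, 5538
D2: 48, 426, 1356, 3078, 5832, 9858
D1: -12, 36, 462, 1818, 4896, 10728
f: -1, -13, 23, 485, 2303, 7199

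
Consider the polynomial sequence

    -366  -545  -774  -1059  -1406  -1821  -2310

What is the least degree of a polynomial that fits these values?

3

-179, -229, -285, -347, -415, -489
-50, -56, -62, -68, -74
-6, -6, -6, -6
The third differences are constant, so the polynomial has degree 3.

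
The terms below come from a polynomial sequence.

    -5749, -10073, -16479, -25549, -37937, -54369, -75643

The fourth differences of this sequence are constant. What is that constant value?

Δ: -4324, -6406, -9070, -12388, -16432, -21274
Δ²: -2082, -2664, -3318, -4044, -4842
Δ³: -582, -654, -726, -798
Δ⁴: -72, -72, -72

-72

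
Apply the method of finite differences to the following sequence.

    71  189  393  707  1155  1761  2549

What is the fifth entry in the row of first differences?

606

First differences: 118, 204, 314, 448, 606, 788
Second differences: 86, 110, 134, 158, 182
Third differences: 24, 24, 24, 24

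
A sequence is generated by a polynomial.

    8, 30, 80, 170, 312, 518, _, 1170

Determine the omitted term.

800

Using the first 6 terms:
22, 50, 90, 142, 206
28, 40, 52, 64
12, 12, 12
Constant third difference = 12.
Extend forward: 64 + 12 = 76;  206 + 76 = 282;  518 + 282 = 800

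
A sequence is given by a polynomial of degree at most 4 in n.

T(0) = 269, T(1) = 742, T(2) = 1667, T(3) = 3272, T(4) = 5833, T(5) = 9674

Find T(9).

45998

D1: 473  925  1605  2561  3841
D2: 452  680  956  1280
D3: 228  276  324
D4: 48  48
The fourth differences are constant (48).
324 + 48 = 372;  1280 + 372 = 1652;  3841 + 1652 = 5493;  9674 + 5493 = 15167
372 + 48 = 420;  1652 + 420 = 2072;  5493 + 2072 = 7565;  15167 + 7565 = 22732
420 + 48 = 468;  2072 + 468 = 2540;  7565 + 2540 = 10105;  22732 + 10105 = 32837
468 + 48 = 516;  2540 + 516 = 3056;  10105 + 3056 = 13161;  32837 + 13161 = 45998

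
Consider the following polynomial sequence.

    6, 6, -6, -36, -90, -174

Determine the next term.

-294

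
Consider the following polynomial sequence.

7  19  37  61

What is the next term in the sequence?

12, 18, 24
6, 6
The second differences are constant (6).
24 + 6 = 30;  61 + 30 = 91

91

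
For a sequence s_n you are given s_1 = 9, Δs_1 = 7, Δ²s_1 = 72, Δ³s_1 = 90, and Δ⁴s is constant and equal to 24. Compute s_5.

Build the table forward from the leading diagonal:
Δ⁴: 24, 24, 24, 24, 24
Δ³: 90, 114, 138, 162, 186
Δ²: 72, 162, 276, 414, 576
Δ: 7, 79, 241, 517, 931
s: 9, 16, 95, 336, 853

853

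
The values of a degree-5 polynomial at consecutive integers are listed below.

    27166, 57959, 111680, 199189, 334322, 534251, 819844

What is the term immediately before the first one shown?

11057

30793, 53721, 87509, 135133, 199929, 285593
22928, 33788, 47624, 64796, 85664
10860, 13836, 17172, 20868
2976, 3336, 3696
360, 360
The fifth differences are constant at 360.
Work back: 2976 − 360 = 2616;  10860 − 2616 = 8244;  22928 − 8244 = 14684;  30793 − 14684 = 16109;  27166 − 16109 = 11057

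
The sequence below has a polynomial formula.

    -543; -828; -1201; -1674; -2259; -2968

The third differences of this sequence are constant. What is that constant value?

D1: -285, -373, -473, -585, -709
D2: -88, -100, -112, -124
D3: -12, -12, -12

-12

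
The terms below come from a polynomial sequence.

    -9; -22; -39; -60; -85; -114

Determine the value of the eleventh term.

D1: -13  -17  -21  -25  -29
D2: -4  -4  -4  -4
Second differences constant at -4.
-29 − 4 = -33;  -114 − 33 = -147
-33 − 4 = -37;  -147 − 37 = -184
-37 − 4 = -41;  -184 − 41 = -225
-41 − 4 = -45;  -225 − 45 = -270
-45 − 4 = -49;  -270 − 49 = -319

-319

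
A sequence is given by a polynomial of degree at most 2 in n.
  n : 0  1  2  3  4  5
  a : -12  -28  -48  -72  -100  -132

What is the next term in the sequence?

D1: -16  -20  -24  -28  -32
D2: -4  -4  -4  -4
The second differences are constant (-4).
-32 − 4 = -36;  -132 − 36 = -168

-168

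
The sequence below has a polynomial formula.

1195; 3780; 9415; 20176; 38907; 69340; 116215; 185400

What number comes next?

Δ: 2585, 5635, 10761, 18731, 30433, 46875, 69185
Δ²: 3050, 5126, 7970, 11702, 16442, 22310
Δ³: 2076, 2844, 3732, 4740, 5868
Δ⁴: 768, 888, 1008, 1128
Δ⁵: 120, 120, 120
Constant fifth difference = 120, so extend:
1128 + 120 = 1248;  5868 + 1248 = 7116;  22310 + 7116 = 29426;  69185 + 29426 = 98611;  185400 + 98611 = 284011

284011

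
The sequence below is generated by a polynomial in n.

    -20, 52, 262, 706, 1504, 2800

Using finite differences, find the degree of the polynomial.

First differences: 72, 210, 444, 798, 1296
Second differences: 138, 234, 354, 498
Third differences: 96, 120, 144
Fourth differences: 24, 24
The fourth differences are constant, so the polynomial has degree 4.

4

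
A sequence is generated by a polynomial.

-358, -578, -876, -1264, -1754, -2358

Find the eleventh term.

-7508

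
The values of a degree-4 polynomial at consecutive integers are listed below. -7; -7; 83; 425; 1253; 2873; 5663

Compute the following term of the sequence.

10073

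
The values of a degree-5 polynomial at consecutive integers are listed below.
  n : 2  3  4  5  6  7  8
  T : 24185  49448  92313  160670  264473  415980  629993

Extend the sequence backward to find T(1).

10458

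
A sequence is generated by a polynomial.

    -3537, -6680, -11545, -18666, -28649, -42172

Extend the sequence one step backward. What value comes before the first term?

-1654

-3143, -4865, -7121, -9983, -13523
-1722, -2256, -2862, -3540
-534, -606, -678
-72, -72
The fourth differences are constant at -72.
Work back: -534 + 72 = -462;  -1722 + 462 = -1260;  -3143 + 1260 = -1883;  -3537 + 1883 = -1654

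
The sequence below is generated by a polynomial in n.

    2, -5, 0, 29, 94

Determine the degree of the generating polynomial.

3

Δ: -7, 5, 29, 65
Δ²: 12, 24, 36
Δ³: 12, 12
The third differences are constant, so the polynomial has degree 3.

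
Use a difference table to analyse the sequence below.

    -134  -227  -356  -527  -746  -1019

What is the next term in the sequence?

-1352

D1: -93, -129, -171, -219, -273
D2: -36, -42, -48, -54
D3: -6, -6, -6
Third differences constant at -6.
-54 − 6 = -60;  -273 − 60 = -333;  -1019 − 333 = -1352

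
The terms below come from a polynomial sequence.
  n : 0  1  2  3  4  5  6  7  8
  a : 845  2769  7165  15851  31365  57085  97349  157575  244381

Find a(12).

1038485

1924, 4396, 8686, 15514, 25720, 40264, 60226, 86806
2472, 4290, 6828, 10206, 14544, 19962, 26580
1818, 2538, 3378, 4338, 5418, 6618
720, 840, 960, 1080, 1200
120, 120, 120, 120
The fifth differences are constant (120).
1200 + 120 = 1320;  6618 + 1320 = 7938;  26580 + 7938 = 34518;  86806 + 34518 = 121324;  244381 + 121324 = 365705
1320 + 120 = 1440;  7938 + 1440 = 9378;  34518 + 9378 = 43896;  121324 + 43896 = 165220;  365705 + 165220 = 530925
1440 + 120 = 1560;  9378 + 1560 = 10938;  43896 + 10938 = 54834;  165220 + 54834 = 220054;  530925 + 220054 = 750979
1560 + 120 = 1680;  10938 + 1680 = 12618;  54834 + 12618 = 67452;  220054 + 67452 = 287506;  750979 + 287506 = 1038485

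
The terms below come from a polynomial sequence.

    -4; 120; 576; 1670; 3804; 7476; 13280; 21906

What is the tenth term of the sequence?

124  456  1094  2134  3672  5804  8626
332  638  1040  1538  2132  2822
306  402  498  594  690
96  96  96  96
Fourth differences constant at 96.
690 + 96 = 786;  2822 + 786 = 3608;  8626 + 3608 = 12234;  21906 + 12234 = 34140
786 + 96 = 882;  3608 + 882 = 4490;  12234 + 4490 = 16724;  34140 + 16724 = 50864

50864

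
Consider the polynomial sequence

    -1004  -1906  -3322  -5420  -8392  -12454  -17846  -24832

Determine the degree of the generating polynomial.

D1: -902, -1416, -2098, -2972, -4062, -5392, -6986
D2: -514, -682, -874, -1090, -1330, -1594
D3: -168, -192, -216, -240, -264
D4: -24, -24, -24, -24
The fourth differences are constant, so the polynomial has degree 4.

4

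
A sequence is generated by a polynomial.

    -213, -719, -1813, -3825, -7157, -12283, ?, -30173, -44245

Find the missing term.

-19749

Using the first 6 terms:
First differences: -506, -1094, -2012, -3332, -5126
Second differences: -588, -918, -1320, -1794
Third differences: -330, -402, -474
Fourth differences: -72, -72
Constant fourth difference = -72.
Extend forward: -474 − 72 = -546;  -1794 − 546 = -2340;  -5126 − 2340 = -7466;  -12283 − 7466 = -19749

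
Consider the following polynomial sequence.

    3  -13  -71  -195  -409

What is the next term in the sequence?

Δ: -16 , -58 , -124 , -214
Δ²: -42 , -66 , -90
Δ³: -24 , -24
The third differences are constant (-24).
-90 − 24 = -114;  -214 − 114 = -328;  -409 − 328 = -737

-737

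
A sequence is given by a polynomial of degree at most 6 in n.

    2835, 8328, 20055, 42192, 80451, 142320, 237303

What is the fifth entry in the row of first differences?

61869

D1: 5493, 11727, 22137, 38259, 61869, 94983
D2: 6234, 10410, 16122, 23610, 33114
D3: 4176, 5712, 7488, 9504
D4: 1536, 1776, 2016
D5: 240, 240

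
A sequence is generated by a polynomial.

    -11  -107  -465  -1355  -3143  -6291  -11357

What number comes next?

-18995

First differences: -96 , -358 , -890 , -1788 , -3148 , -5066
Second differences: -262 , -532 , -898 , -1360 , -1918
Third differences: -270 , -366 , -462 , -558
Fourth differences: -96 , -96 , -96
Fourth differences constant at -96.
-558 − 96 = -654;  -1918 − 654 = -2572;  -5066 − 2572 = -7638;  -11357 − 7638 = -18995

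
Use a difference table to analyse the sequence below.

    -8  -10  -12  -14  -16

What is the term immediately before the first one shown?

First differences: -2  -2  -2  -2
The first differences are constant at -2.
Work back: -8 + 2 = -6

-6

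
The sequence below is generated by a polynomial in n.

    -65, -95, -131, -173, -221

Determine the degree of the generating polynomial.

First differences: -30, -36, -42, -48
Second differences: -6, -6, -6
The second differences are constant, so the polynomial has degree 2.

2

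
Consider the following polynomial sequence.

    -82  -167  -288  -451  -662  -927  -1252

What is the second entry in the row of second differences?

Δ: -85, -121, -163, -211, -265, -325
Δ²: -36, -42, -48, -54, -60
Δ³: -6, -6, -6, -6

-42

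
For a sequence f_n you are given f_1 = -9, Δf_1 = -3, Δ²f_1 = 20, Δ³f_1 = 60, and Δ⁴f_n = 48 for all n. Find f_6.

Build the table forward from the leading diagonal:
Δ⁴: 48  48  48  48  48  48
Δ³: 60  108  156  204  252  300
Δ²: 20  80  188  344  548  800
Δ: -3  17  97  285  629  1177
f: -9  -12  5  102  387  1016

1016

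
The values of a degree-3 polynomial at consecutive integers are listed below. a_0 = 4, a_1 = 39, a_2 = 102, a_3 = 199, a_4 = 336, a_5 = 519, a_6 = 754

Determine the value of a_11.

2919

First differences: 35  63  97  137  183  235
Second differences: 28  34  40  46  52
Third differences: 6  6  6  6
Constant third difference = 6, so extend:
52 + 6 = 58;  235 + 58 = 293;  754 + 293 = 1047
58 + 6 = 64;  293 + 64 = 357;  1047 + 357 = 1404
64 + 6 = 70;  357 + 70 = 427;  1404 + 427 = 1831
70 + 6 = 76;  427 + 76 = 503;  1831 + 503 = 2334
76 + 6 = 82;  503 + 82 = 585;  2334 + 585 = 2919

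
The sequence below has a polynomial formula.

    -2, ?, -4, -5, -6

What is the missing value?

-3

Using the last 3 terms:
Δ: -1, -1
Constant first difference = -1.
Extend backward: -4 + 1 = -3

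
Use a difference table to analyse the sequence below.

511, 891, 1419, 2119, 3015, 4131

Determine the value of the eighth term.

Δ: 380 , 528 , 700 , 896 , 1116
Δ²: 148 , 172 , 196 , 220
Δ³: 24 , 24 , 24
Third differences constant at 24.
220 + 24 = 244;  1116 + 244 = 1360;  4131 + 1360 = 5491
244 + 24 = 268;  1360 + 268 = 1628;  5491 + 1628 = 7119

7119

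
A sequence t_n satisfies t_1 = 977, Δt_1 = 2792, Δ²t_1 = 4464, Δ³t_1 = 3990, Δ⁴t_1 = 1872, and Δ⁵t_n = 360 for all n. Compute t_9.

Build the table forward from the leading diagonal:
D5: 360  360  360  360  360  360  360  360  360
D4: 1872  2232  2592  2952  3312  3672  4032  4392  4752
D3: 3990  5862  8094  10686  13638  16950  20622  24654  29046
D2: 4464  8454  14316  22410  33096  46734  63684  84306  108960
D1: 2792  7256  15710  30026  52436  85532  132266  195950  280256
t: 977  3769  11025  26735  56761  109197  194729  326995  522945

522945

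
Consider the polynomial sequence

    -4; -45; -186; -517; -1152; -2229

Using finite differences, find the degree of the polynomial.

Δ: -41, -141, -331, -635, -1077
Δ²: -100, -190, -304, -442
Δ³: -90, -114, -138
Δ⁴: -24, -24
The fourth differences are constant, so the polynomial has degree 4.

4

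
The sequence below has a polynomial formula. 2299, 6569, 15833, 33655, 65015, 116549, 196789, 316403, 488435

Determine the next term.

728545

Δ: 4270  9264  17822  31360  51534  80240  119614  172032
Δ²: 4994  8558  13538  20174  28706  39374  52418
Δ³: 3564  4980  6636  8532  10668  13044
Δ⁴: 1416  1656  1896  2136  2376
Δ⁵: 240  240  240  240
The fifth differences are constant (240).
2376 + 240 = 2616;  13044 + 2616 = 15660;  52418 + 15660 = 68078;  172032 + 68078 = 240110;  488435 + 240110 = 728545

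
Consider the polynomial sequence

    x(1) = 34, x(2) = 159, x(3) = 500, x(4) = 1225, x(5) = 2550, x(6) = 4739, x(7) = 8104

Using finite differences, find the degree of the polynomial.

Δ: 125, 341, 725, 1325, 2189, 3365
Δ²: 216, 384, 600, 864, 1176
Δ³: 168, 216, 264, 312
Δ⁴: 48, 48, 48
The fourth differences are constant, so the polynomial has degree 4.

4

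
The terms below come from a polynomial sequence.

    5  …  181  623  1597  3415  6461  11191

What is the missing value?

31

Using the last 6 terms:
442  974  1818  3046  4730
532  844  1228  1684
312  384  456
72  72
Constant fourth difference = 72.
Extend backward: 312 − 72 = 240;  532 − 240 = 292;  442 − 292 = 150;  181 − 150 = 31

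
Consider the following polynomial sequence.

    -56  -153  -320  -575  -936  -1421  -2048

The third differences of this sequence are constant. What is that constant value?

D1: -97, -167, -255, -361, -485, -627
D2: -70, -88, -106, -124, -142
D3: -18, -18, -18, -18

-18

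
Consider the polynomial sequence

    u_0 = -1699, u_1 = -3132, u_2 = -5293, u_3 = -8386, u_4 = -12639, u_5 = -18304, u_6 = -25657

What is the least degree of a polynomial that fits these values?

D1: -1433, -2161, -3093, -4253, -5665, -7353
D2: -728, -932, -1160, -1412, -1688
D3: -204, -228, -252, -276
D4: -24, -24, -24
The fourth differences are constant, so the polynomial has degree 4.

4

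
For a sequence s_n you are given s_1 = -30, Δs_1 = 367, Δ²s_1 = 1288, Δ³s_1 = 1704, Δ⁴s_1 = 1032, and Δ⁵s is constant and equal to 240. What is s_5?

17014

Build the table forward from the leading diagonal:
D5: 240, 240, 240, 240, 240
D4: 1032, 1272, 1512, 1752, 1992
D3: 1704, 2736, 4008, 5520, 7272
D2: 1288, 2992, 5728, 9736, 15256
D1: 367, 1655, 4647, 10375, 20111
s: -30, 337, 1992, 6639, 17014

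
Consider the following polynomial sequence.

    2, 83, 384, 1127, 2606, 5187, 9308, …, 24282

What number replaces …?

Using the first 7 terms:
Δ: 81  301  743  1479  2581  4121
Δ²: 220  442  736  1102  1540
Δ³: 222  294  366  438
Δ⁴: 72  72  72
Constant fourth difference = 72.
Extend forward: 438 + 72 = 510;  1540 + 510 = 2050;  4121 + 2050 = 6171;  9308 + 6171 = 15479

15479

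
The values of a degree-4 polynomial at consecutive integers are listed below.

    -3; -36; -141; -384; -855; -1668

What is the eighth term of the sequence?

Δ: -33, -105, -243, -471, -813
Δ²: -72, -138, -228, -342
Δ³: -66, -90, -114
Δ⁴: -24, -24
Constant fourth difference = -24, so extend:
-114 − 24 = -138;  -342 − 138 = -480;  -813 − 480 = -1293;  -1668 − 1293 = -2961
-138 − 24 = -162;  -480 − 162 = -642;  -1293 − 642 = -1935;  -2961 − 1935 = -4896

-4896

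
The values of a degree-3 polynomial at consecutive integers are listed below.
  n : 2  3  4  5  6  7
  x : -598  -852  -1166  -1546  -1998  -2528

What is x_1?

-254  -314  -380  -452  -530
-60  -66  -72  -78
-6  -6  -6
The third differences are constant at -6.
Work back: -60 + 6 = -54;  -254 + 54 = -200;  -598 + 200 = -398

-398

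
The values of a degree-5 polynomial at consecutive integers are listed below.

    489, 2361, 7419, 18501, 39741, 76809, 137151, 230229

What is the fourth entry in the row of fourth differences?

2016

D1: 1872, 5058, 11082, 21240, 37068, 60342, 93078
D2: 3186, 6024, 10158, 15828, 23274, 32736
D3: 2838, 4134, 5670, 7446, 9462
D4: 1296, 1536, 1776, 2016
D5: 240, 240, 240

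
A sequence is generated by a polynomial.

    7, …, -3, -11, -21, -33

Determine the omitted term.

Using the last 4 terms:
D1: -8, -10, -12
D2: -2, -2
Constant second difference = -2.
Extend backward: -8 + 2 = -6;  -3 + 6 = 3

3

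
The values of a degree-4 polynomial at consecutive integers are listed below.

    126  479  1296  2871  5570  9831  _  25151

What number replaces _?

16164

Using the first 6 terms:
353  817  1575  2699  4261
464  758  1124  1562
294  366  438
72  72
Constant fourth difference = 72.
Extend forward: 438 + 72 = 510;  1562 + 510 = 2072;  4261 + 2072 = 6333;  9831 + 6333 = 16164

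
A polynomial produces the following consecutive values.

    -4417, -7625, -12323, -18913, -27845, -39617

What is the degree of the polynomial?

Δ: -3208, -4698, -6590, -8932, -11772
Δ²: -1490, -1892, -2342, -2840
Δ³: -402, -450, -498
Δ⁴: -48, -48
The fourth differences are constant, so the polynomial has degree 4.

4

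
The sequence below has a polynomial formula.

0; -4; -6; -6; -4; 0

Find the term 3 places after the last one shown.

First differences: -4  -2  0  2  4
Second differences: 2  2  2  2
The second differences are constant (2).
4 + 2 = 6;  0 + 6 = 6
6 + 2 = 8;  6 + 8 = 14
8 + 2 = 10;  14 + 10 = 24

24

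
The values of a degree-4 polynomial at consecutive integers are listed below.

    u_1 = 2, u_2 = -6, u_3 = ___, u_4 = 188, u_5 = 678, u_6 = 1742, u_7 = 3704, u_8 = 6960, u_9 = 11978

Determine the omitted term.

20

Using the last 6 terms:
First differences: 490, 1064, 1962, 3256, 5018
Second differences: 574, 898, 1294, 1762
Third differences: 324, 396, 468
Fourth differences: 72, 72
Constant fourth difference = 72.
Extend backward: 324 − 72 = 252;  574 − 252 = 322;  490 − 322 = 168;  188 − 168 = 20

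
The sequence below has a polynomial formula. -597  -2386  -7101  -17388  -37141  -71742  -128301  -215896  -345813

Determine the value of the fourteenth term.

-2210038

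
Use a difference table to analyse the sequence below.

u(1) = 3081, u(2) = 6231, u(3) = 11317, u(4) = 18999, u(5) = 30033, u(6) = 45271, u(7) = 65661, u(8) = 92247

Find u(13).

D1: 3150 , 5086 , 7682 , 11034 , 15238 , 20390 , 26586
D2: 1936 , 2596 , 3352 , 4204 , 5152 , 6196
D3: 660 , 756 , 852 , 948 , 1044
D4: 96 , 96 , 96 , 96
Fourth differences constant at 96.
1044 + 96 = 1140;  6196 + 1140 = 7336;  26586 + 7336 = 33922;  92247 + 33922 = 126169
1140 + 96 = 1236;  7336 + 1236 = 8572;  33922 + 8572 = 42494;  126169 + 42494 = 168663
1236 + 96 = 1332;  8572 + 1332 = 9904;  42494 + 9904 = 52398;  168663 + 52398 = 221061
1332 + 96 = 1428;  9904 + 1428 = 11332;  52398 + 11332 = 63730;  221061 + 63730 = 284791
1428 + 96 = 1524;  11332 + 1524 = 12856;  63730 + 12856 = 76586;  284791 + 76586 = 361377

361377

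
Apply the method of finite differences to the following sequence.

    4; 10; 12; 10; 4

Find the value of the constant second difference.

-4

Δ: 6, 2, -2, -6
Δ²: -4, -4, -4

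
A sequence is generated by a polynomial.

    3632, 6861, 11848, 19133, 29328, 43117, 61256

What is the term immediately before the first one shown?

1693

D1: 3229, 4987, 7285, 10195, 13789, 18139
D2: 1758, 2298, 2910, 3594, 4350
D3: 540, 612, 684, 756
D4: 72, 72, 72
The fourth differences are constant at 72.
Work back: 540 − 72 = 468;  1758 − 468 = 1290;  3229 − 1290 = 1939;  3632 − 1939 = 1693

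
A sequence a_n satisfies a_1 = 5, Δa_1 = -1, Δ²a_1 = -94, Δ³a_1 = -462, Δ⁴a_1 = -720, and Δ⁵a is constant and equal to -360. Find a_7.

-23611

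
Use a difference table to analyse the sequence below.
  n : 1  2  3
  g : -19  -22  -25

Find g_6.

-34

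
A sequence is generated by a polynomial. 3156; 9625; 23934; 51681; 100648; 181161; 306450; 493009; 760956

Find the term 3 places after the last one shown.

2316225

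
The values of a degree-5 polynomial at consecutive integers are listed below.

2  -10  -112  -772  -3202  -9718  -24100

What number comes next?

Δ: -12, -102, -660, -2430, -6516, -14382
Δ²: -90, -558, -1770, -4086, -7866
Δ³: -468, -1212, -2316, -3780
Δ⁴: -744, -1104, -1464
Δ⁵: -360, -360
The fifth differences are constant (-360).
-1464 − 360 = -1824;  -3780 − 1824 = -5604;  -7866 − 5604 = -13470;  -14382 − 13470 = -27852;  -24100 − 27852 = -51952

-51952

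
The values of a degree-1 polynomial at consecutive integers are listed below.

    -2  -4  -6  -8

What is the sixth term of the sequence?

-12

D1: -2 , -2 , -2
First differences constant at -2.
-8 − 2 = -10
-10 − 2 = -12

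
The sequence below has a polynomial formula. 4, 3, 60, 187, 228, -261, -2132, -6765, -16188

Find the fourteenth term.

-1 , 57 , 127 , 41 , -489 , -1871 , -4633 , -9423
58 , 70 , -86 , -530 , -1382 , -2762 , -4790
12 , -156 , -444 , -852 , -1380 , -2028
-168 , -288 , -408 , -528 , -648
-120 , -120 , -120 , -120
Fifth differences constant at -120.
-648 − 120 = -768;  -2028 − 768 = -2796;  -4790 − 2796 = -7586;  -9423 − 7586 = -17009;  -16188 − 17009 = -33197
-768 − 120 = -888;  -2796 − 888 = -3684;  -7586 − 3684 = -11270;  -17009 − 11270 = -28279;  -33197 − 28279 = -61476
-888 − 120 = -1008;  -3684 − 1008 = -4692;  -11270 − 4692 = -15962;  -28279 − 15962 = -44241;  -61476 − 44241 = -105717
-1008 − 120 = -1128;  -4692 − 1128 = -5820;  -15962 − 5820 = -21782;  -44241 − 21782 = -66023;  -105717 − 66023 = -171740
-1128 − 120 = -1248;  -5820 − 1248 = -7068;  -21782 − 7068 = -28850;  -66023 − 28850 = -94873;  -171740 − 94873 = -266613

-266613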